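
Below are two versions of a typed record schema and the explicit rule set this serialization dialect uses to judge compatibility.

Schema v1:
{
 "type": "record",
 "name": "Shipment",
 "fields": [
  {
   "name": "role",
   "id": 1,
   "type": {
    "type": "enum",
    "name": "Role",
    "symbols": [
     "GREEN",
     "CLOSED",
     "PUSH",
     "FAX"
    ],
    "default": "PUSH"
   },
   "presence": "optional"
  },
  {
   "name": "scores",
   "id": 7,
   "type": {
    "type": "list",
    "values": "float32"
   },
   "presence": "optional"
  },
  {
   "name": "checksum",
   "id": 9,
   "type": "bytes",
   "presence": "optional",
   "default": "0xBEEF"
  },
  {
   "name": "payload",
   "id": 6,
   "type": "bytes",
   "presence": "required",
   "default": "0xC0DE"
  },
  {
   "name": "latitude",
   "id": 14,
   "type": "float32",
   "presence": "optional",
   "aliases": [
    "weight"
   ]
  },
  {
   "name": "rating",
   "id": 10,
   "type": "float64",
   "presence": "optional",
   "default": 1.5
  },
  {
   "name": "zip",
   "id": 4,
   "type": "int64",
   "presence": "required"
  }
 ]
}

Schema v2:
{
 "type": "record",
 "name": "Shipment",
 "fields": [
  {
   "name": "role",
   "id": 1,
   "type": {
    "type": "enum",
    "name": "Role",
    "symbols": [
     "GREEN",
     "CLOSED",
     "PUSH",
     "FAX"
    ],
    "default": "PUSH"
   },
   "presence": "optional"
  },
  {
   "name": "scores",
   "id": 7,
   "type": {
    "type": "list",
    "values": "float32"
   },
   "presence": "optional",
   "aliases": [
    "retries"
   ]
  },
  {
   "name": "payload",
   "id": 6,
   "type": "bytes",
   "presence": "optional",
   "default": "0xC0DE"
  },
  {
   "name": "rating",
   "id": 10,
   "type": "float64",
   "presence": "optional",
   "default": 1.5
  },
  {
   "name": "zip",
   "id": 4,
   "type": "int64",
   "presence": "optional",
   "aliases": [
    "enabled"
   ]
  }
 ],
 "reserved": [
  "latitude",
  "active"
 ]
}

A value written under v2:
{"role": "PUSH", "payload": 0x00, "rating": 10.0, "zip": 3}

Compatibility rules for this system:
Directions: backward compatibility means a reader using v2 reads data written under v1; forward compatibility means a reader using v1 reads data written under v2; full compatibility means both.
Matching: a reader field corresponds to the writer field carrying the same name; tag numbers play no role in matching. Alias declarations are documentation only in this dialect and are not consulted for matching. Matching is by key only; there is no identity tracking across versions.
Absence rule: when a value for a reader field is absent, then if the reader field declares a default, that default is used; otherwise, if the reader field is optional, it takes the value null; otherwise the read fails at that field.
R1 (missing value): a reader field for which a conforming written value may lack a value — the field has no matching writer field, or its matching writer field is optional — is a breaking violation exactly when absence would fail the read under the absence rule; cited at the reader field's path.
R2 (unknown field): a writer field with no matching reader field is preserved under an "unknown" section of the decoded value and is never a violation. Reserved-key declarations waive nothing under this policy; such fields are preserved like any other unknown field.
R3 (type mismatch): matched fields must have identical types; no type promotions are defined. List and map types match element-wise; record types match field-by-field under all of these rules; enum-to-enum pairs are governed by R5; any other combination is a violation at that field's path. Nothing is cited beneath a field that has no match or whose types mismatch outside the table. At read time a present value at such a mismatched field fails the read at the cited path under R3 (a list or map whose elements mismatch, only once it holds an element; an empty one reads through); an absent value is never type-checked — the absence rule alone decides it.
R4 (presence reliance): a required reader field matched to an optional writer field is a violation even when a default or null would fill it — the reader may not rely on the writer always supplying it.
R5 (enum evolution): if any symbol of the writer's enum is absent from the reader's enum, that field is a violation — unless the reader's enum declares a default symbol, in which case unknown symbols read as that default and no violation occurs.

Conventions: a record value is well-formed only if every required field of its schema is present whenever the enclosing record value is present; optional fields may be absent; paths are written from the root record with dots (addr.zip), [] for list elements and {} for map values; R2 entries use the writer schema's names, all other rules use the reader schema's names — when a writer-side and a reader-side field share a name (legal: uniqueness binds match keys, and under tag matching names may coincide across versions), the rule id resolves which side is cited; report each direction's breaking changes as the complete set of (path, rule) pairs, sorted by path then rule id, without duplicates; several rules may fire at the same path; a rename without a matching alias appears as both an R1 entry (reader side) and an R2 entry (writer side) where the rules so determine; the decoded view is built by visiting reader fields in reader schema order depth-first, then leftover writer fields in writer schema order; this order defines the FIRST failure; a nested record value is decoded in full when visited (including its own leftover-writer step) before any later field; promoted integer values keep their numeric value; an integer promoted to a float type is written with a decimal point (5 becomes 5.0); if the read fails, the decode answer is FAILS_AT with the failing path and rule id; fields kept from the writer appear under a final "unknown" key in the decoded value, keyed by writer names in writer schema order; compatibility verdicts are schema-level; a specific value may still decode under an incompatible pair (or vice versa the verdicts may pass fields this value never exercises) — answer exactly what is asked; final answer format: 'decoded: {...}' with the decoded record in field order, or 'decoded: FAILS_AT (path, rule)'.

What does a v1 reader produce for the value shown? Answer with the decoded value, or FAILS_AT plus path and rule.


decoded: {"role": "PUSH", "scores": null, "checksum": 0xBEEF, "payload": 0x00, "latitude": null, "rating": 10.0, "zip": 3}

the writer's type comes first in each Shipment pair
decode walk for Shipment under reader schema v1:
  role := "PUSH"
  scores := null (not supplied -> null)
  checksum := 0xBEEF (no value, default fills)
  payload := 0x00
  latitude := null (not supplied -> null)
  rating := 10.0
  zip := 3
  => decoded: {"role": "PUSH", "scores": null, "checksum": 0xBEEF, "payload": 0x00, "latitude": null, "rating": 10.0, "zip": 3}
the rest of the Shipment diff is inert for this question:
  removed field latitude from record Shipment (its key "latitude" joins the reserved list) -> fires no rule on Shipment under this dialect and leaves the result unchanged
  field payload in record Shipment: required changed to optional -> a verdict-level change on Shipment — the shown value reads the same
  removed field checksum from record Shipment -> fires no rule on Shipment under this dialect and leaves the result unchanged
  field zip in record Shipment: required changed to optional -> a verdict-level change on Shipment — the shown value reads the same


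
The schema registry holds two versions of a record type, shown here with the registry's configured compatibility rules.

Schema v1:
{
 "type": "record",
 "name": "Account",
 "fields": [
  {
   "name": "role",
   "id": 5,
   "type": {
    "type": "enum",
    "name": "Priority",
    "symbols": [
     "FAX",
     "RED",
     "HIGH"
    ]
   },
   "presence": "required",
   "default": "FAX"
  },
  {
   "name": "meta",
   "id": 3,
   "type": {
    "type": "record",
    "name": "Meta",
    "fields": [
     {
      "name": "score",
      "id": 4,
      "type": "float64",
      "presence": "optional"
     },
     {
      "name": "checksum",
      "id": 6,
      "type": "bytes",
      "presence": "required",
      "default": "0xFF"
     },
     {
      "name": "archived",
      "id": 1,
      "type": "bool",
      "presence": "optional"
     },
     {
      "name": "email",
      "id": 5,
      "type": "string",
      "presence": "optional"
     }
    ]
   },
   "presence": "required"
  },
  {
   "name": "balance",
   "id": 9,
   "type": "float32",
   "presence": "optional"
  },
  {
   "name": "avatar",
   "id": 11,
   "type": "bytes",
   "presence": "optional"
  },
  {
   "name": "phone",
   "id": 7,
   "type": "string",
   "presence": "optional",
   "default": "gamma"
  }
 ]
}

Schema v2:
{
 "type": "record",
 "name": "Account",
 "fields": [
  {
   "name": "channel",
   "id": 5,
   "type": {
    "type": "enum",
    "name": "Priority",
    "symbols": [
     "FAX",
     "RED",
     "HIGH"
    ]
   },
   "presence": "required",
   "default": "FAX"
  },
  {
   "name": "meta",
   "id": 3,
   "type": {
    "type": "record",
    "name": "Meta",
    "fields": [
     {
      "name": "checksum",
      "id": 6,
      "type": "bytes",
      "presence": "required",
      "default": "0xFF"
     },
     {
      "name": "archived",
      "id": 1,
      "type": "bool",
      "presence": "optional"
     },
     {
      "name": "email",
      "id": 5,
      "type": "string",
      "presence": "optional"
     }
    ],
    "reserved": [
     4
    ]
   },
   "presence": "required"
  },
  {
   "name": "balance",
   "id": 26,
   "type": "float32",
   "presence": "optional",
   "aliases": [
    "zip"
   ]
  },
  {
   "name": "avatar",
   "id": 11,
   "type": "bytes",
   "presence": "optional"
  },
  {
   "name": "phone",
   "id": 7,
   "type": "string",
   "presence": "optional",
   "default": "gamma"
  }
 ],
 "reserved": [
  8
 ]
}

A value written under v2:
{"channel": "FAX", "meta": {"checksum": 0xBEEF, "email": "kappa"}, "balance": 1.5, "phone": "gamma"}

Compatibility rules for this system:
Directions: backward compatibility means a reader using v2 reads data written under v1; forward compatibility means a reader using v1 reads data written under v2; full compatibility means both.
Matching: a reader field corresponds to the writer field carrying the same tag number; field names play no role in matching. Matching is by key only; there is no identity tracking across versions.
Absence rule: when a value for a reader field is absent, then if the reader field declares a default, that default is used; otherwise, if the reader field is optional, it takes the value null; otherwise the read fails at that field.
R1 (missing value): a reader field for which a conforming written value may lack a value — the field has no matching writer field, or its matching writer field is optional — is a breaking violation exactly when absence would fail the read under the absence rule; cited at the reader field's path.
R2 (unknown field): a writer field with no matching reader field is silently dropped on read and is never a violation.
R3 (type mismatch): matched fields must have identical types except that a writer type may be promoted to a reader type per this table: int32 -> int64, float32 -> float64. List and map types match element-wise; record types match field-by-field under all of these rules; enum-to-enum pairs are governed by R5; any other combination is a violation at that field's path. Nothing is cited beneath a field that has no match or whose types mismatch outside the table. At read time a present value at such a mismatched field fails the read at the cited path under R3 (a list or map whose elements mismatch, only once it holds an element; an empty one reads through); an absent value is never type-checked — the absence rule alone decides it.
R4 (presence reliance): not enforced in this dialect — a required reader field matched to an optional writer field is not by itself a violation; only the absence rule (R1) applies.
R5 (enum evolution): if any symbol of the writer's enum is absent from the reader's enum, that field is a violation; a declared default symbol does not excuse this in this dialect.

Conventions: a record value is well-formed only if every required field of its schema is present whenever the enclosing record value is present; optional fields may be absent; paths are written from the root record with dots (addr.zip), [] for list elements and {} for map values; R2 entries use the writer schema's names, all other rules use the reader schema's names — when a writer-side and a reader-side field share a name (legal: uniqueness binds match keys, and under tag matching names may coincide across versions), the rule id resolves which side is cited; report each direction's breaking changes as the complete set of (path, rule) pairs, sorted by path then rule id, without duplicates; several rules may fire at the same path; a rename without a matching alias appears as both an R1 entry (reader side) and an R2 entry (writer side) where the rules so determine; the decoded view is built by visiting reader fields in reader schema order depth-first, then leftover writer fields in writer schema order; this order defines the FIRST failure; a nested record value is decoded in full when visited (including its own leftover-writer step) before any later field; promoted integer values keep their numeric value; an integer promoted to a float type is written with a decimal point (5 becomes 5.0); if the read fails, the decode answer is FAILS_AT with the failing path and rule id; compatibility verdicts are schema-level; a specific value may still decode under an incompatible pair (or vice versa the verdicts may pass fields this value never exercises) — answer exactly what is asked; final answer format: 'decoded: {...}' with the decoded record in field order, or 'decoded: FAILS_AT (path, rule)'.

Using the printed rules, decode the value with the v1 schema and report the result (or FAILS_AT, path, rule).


decoded: {"role": "FAX", "meta": {"score": null, "checksum": 0xBEEF, "archived": null, "email": "kappa"}, "balance": null, "avatar": null, "phone": "gamma"}

the writer's type comes first in each Account pair
decoding the Account value with the v1 reader:
  role := "FAX" (from writer channel)
  meta.score := null (absent, optional -> null)
  meta.checksum := 0xBEEF
  meta.archived := null (absent, optional -> null)
  meta.email := "kappa"
  balance := null (absent, optional -> null)
  avatar := null (absent, optional -> null)
  phone := "gamma"
  writer balance: unknown -> dropped
  => decoded: {"role": "FAX", "meta": {"score": null, "checksum": 0xBEEF, "archived": null, "email": "kappa"}, "balance": null, "avatar": null, "phone": "gamma"}
checking off the Account differences that do not matter here:
  renamed field role to channel in record Account -> no rule fires on it and the decoded Account view is identical with or without it
  removed field score from record Meta (its key 4 joins the reserved list) -> no rule fires on it and the decoded Account view is identical with or without it


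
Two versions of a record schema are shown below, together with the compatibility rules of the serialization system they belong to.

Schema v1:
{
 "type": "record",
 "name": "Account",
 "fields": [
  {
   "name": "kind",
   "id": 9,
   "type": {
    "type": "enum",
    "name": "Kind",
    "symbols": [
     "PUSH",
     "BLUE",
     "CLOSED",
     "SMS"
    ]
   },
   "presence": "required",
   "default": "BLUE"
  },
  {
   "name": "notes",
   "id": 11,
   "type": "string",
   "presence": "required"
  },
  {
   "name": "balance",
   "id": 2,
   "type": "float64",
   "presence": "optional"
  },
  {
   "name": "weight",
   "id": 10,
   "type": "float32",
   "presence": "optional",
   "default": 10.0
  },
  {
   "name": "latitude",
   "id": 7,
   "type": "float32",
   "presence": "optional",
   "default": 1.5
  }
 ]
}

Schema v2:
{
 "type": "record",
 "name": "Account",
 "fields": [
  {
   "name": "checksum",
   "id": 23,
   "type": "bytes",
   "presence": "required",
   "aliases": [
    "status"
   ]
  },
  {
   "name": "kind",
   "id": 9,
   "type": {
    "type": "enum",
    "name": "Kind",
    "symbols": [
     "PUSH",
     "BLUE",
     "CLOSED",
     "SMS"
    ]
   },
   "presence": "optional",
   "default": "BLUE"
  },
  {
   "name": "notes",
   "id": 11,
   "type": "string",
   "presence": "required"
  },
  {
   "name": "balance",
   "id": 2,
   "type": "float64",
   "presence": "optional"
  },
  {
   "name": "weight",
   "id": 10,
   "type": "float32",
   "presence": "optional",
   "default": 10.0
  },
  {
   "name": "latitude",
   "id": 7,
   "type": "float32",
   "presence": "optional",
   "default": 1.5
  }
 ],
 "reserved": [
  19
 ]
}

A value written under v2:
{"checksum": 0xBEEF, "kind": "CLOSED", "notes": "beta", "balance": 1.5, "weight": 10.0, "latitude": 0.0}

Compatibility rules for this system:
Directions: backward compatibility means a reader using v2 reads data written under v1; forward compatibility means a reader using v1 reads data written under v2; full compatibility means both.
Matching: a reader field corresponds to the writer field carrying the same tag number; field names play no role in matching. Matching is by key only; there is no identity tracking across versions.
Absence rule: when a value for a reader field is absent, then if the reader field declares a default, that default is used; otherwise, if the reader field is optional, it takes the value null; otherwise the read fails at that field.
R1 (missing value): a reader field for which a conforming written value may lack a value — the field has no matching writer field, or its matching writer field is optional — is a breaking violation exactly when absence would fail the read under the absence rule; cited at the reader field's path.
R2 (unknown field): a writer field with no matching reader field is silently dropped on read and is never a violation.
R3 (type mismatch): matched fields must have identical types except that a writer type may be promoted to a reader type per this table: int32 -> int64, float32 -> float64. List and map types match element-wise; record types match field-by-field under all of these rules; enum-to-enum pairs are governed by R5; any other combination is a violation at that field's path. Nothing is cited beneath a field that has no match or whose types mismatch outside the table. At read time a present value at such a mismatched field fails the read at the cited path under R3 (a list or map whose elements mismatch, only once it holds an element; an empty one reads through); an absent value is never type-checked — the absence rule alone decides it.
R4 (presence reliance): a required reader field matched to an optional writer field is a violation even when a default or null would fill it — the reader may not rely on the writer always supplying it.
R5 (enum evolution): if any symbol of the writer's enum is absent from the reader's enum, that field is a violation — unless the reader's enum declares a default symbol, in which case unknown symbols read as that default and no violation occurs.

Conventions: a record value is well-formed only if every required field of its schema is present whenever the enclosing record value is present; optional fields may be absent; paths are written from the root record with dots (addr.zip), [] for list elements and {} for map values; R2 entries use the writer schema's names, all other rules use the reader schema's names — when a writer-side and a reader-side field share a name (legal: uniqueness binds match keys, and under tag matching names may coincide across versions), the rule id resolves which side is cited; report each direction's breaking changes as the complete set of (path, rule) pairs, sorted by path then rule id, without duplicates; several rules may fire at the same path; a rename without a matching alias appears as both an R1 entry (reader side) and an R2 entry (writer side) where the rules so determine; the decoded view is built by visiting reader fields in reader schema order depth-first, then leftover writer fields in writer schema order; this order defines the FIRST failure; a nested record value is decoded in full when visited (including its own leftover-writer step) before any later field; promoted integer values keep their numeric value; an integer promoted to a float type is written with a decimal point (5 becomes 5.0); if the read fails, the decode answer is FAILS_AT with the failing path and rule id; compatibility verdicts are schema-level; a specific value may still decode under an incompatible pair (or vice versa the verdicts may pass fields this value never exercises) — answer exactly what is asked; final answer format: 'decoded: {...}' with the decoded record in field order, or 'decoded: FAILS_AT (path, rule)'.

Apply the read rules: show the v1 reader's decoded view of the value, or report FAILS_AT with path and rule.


decoded: {"kind": "CLOSED", "notes": "beta", "balance": 1.5, "weight": 10.0, "latitude": 0.0}

each type pair in Account: writer, then reader
decode (reader v1):
  kind := "CLOSED"
  notes := "beta"
  balance := 1.5
  weight := 10.0
  latitude := 0.0
  writer checksum: unknown -> dropped
  => decoded: {"kind": "CLOSED", "notes": "beta", "balance": 1.5, "weight": 10.0, "latitude": 0.0}
ruling out the remaining Account differences:
  field kind in record Account: required changed to optional -> affects the rule determinations only; this particular Account value decodes identically
  added field checksum to record Account: required bytes, tag 23 (in v2 it sits immediately before kind) -> affects the rule determinations only; this particular Account value decodes identically


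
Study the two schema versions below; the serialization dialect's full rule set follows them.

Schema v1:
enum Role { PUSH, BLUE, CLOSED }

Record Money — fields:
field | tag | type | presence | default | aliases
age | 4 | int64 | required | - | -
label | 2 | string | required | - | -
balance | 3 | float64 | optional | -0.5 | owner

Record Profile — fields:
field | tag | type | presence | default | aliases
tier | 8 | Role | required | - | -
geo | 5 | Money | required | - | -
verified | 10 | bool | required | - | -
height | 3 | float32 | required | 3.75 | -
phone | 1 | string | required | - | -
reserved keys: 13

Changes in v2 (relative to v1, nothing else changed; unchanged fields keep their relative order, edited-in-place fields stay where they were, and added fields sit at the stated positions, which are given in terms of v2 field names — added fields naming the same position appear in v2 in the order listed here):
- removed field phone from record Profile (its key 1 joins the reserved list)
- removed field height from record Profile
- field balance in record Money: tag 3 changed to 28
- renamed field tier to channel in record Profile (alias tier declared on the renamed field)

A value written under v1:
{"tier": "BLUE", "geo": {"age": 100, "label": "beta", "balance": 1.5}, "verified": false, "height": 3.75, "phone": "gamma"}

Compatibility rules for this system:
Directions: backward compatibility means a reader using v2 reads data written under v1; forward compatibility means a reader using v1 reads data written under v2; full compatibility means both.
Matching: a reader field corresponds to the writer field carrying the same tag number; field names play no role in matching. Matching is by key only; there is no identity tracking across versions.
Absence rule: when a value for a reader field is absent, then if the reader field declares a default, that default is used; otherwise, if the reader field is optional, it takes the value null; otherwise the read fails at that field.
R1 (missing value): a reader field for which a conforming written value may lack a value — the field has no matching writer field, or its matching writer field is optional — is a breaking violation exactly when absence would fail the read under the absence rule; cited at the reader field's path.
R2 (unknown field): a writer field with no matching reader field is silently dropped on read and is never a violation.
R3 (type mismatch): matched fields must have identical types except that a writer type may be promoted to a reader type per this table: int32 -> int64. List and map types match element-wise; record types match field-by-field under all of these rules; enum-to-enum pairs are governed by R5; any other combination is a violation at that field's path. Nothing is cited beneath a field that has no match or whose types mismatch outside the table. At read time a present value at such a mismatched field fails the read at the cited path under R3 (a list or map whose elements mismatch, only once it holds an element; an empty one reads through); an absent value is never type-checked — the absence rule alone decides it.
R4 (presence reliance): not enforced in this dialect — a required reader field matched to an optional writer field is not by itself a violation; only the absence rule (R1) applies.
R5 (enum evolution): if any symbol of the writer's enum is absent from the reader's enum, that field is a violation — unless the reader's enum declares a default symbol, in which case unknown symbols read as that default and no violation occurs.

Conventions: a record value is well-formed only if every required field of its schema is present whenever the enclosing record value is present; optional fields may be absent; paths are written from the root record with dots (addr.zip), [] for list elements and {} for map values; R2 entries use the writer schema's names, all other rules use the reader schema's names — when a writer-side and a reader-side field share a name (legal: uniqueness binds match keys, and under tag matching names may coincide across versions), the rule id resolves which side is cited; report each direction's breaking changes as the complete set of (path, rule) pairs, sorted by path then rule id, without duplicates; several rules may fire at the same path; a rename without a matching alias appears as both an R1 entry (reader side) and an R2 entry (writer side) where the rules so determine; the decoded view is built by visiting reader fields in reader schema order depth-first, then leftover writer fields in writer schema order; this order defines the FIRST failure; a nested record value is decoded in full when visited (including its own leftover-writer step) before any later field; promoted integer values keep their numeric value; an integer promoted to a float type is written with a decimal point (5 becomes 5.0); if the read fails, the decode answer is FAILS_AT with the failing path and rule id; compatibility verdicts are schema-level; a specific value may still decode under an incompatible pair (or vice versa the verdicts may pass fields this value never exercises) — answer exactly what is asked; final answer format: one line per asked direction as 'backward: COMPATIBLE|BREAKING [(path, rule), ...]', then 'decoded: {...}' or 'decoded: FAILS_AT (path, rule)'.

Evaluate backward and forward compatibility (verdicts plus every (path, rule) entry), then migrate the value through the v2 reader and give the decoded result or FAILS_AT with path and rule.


backward: COMPATIBLE []; forward: BREAKING [(phone, R1)]; decoded: {"channel": "BLUE", "geo": {"age": 100, "label": "beta", "balance": -0.5}, "verified": false}

the writer's type comes first in each Profile pair
backward for Profile (reader v2, writer v1):
  channel: Role -> Role, writer required; from tier
  geo: Money -> Money, writer required; from geo
  verified: bool -> bool, writer required; from verified
  height (writer side), unknown to reader
  phone (writer side), unknown to reader
  geo.age: int64 -> int64, writer required; from geo.age
  geo.label: string -> string, writer required; from geo.label
  geo.balance: no writer match
  geo.balance (writer side), unknown to reader
  nothing fires on Profile: backward is COMPATIBLE
forward for Profile (reader v1, writer v2):
  tier: Role -> Role, writer required; from channel
  geo: Money -> Money, writer required; from geo
  verified: bool -> bool, writer required; from verified
  height: no writer match
  phone: no writer match
  geo.age: int64 -> int64, writer required; from geo.age
  geo.label: string -> string, writer required; from geo.label
  geo.balance: no writer match
  geo.balance (writer side), unknown to reader
  violation R1 at phone
  => forward: BREAKING (1)
decode (reader v2):
  channel := "BLUE" (from writer tier)
  geo.age := 100
  geo.label := "beta"
  geo.balance := -0.5 (absent -> default)
  writer geo.balance: unknown -> dropped
  verified := false
  writer height: unknown -> dropped
  writer phone: unknown -> dropped
  => decoded: {"channel": "BLUE", "geo": {"age": 100, "label": "beta", "balance": -0.5}, "verified": false}


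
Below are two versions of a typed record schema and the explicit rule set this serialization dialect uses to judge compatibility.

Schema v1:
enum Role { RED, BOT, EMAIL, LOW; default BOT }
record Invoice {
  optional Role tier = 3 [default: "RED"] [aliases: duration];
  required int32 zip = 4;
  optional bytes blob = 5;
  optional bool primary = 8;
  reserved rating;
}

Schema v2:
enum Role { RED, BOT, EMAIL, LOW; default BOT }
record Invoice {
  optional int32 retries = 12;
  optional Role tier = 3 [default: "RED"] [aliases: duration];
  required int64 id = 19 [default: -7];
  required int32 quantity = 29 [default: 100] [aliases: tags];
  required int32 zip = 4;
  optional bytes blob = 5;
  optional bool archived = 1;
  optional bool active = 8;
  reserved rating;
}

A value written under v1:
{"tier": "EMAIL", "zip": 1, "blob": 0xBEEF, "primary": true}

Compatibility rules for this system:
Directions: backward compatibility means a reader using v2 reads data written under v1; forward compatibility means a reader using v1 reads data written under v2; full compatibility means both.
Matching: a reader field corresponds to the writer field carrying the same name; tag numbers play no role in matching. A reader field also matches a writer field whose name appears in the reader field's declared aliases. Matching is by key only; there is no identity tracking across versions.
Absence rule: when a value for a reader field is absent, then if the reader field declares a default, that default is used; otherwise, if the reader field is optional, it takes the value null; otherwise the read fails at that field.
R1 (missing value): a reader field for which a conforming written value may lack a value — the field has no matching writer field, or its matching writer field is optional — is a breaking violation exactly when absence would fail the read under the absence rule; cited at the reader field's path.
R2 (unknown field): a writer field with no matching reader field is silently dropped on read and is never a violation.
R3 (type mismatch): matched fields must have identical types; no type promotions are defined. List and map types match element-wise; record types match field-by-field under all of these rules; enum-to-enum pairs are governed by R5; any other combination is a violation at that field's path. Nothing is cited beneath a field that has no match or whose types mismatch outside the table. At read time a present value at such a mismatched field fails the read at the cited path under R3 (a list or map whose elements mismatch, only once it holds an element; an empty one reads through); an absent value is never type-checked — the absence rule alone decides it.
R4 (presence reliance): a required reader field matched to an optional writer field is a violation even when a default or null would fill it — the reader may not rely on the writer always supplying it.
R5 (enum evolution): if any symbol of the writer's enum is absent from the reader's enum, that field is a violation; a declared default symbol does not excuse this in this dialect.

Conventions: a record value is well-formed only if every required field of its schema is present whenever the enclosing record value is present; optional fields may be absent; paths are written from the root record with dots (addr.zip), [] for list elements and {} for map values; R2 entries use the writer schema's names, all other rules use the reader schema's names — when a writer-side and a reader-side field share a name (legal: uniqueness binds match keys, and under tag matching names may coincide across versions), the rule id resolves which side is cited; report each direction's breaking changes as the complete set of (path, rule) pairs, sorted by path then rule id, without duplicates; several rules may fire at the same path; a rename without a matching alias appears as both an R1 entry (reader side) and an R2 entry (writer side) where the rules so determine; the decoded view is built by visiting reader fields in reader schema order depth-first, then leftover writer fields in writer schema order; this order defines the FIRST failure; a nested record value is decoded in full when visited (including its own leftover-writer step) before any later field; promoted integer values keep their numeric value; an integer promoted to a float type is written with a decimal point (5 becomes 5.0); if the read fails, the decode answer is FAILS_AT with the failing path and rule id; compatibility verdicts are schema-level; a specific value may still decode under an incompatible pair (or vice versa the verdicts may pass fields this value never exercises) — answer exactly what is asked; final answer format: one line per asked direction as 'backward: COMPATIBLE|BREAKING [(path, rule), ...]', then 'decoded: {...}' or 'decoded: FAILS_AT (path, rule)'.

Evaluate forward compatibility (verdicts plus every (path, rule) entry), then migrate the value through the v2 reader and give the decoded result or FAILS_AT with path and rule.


each type pair in Invoice: writer, then reader
checking forward for Invoice: reader v1 against writer v2:
  tier: Role -> Role, writer optional; from tier
  zip: int32 -> int32, writer required; from zip
  blob: bytes -> bytes, writer optional; from blob
  primary: no writer-side match
  writer retries: unknown to reader
  writer id: unknown to reader
  writer quantity: unknown to reader
  writer archived: unknown to reader
  writer active: unknown to reader
  => forward verdict for Invoice: COMPATIBLE, no violations
migrating the Invoice value to v2:
  retries := null (missing; optional => null)
  tier := "EMAIL"
  id := -7 (missing; default applied)
  quantity := 100 (missing; default applied)
  zip := 1
  blob := 0xBEEF
  archived := null (missing; optional => null)
  active := null (missing; optional => null)
  writer primary: no reader field; dropped
  => decoded: {"retries": null, "tier": "EMAIL", "id": -7, "quantity": 100, "zip": 1, "blob": 0xBEEF, "archived": null, "active": null}

forward: COMPATIBLE []; decoded: {"retries": null, "tier": "EMAIL", "id": -7, "quantity": 100, "zip": 1, "blob": 0xBEEF, "archived": null, "active": null}


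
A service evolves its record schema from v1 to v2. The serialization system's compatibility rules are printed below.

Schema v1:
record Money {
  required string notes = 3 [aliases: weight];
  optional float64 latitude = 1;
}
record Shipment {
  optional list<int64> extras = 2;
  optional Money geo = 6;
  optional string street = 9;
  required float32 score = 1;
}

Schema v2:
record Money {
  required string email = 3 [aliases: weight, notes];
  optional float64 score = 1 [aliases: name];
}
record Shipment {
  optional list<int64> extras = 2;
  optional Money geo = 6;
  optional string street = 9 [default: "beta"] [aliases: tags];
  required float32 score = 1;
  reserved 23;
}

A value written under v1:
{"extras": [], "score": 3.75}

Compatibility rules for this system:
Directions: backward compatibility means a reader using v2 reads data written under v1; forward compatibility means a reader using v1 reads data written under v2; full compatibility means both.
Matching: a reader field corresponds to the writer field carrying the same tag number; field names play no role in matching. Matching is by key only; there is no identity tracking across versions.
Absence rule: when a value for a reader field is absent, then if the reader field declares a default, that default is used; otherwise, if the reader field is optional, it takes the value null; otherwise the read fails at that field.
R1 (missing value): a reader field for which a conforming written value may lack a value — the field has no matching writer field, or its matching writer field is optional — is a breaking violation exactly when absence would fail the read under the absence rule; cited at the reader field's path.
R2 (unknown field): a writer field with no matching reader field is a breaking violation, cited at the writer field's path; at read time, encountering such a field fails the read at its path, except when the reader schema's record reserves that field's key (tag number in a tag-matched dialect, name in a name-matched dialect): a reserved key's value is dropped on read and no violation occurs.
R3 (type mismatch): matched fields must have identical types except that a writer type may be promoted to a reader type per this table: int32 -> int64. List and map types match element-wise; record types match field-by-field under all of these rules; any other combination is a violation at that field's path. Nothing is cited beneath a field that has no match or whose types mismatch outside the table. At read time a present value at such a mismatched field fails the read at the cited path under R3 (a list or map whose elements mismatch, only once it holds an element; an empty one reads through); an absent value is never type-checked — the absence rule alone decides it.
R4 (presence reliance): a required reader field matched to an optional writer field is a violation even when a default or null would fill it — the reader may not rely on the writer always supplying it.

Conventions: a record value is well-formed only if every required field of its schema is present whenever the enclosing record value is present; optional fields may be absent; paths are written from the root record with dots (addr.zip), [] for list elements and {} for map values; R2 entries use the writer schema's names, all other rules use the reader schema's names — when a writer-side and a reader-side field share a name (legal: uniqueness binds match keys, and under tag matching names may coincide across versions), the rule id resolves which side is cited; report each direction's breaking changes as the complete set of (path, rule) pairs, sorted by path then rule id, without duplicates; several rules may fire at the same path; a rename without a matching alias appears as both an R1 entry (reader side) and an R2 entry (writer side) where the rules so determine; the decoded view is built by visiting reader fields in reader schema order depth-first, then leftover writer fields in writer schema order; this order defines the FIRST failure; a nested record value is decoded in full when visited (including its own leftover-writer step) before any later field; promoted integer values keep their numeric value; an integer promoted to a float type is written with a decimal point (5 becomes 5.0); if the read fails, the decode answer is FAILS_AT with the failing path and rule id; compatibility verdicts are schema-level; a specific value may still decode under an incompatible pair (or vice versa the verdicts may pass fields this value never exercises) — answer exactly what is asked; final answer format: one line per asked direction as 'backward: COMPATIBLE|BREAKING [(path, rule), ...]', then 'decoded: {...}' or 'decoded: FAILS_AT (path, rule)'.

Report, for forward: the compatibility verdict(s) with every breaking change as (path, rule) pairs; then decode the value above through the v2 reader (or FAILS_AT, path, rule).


forward: COMPATIBLE []; decoded: {"extras": [], "geo": null, "street": "beta", "score": 3.75}

each type pair in Shipment: writer, then reader
checking forward for Shipment: reader v1 against writer v2:
  list<int64> -> list<int64>, writer optional: extras aligns to extras
  Money -> Money, writer optional: geo aligns to geo
  string -> string, writer optional: street aligns to street
  float32 -> float32, writer required: score aligns to score
  string -> string, writer required: geo.notes aligns to geo.email
  float64 -> float64, writer optional: geo.latitude aligns to geo.score
  => forward verdict for Shipment: COMPATIBLE, no violations
migrating the Shipment value to v2:
  extras := []
  geo := null (not supplied -> null)
  street := "beta" (no value, default fills)
  score := 3.75
  => decoded: {"extras": [], "geo": null, "street": "beta", "score": 3.75}
the rest of the Shipment diff is inert for this question:
  renamed field latitude to score in record Money -> no rule fires on it in Shipment's dialect; the asked verdict holds
  renamed field notes to email in record Money (alias notes declared on the renamed field) -> no rule fires on it in Shipment's dialect; the asked verdict holds
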